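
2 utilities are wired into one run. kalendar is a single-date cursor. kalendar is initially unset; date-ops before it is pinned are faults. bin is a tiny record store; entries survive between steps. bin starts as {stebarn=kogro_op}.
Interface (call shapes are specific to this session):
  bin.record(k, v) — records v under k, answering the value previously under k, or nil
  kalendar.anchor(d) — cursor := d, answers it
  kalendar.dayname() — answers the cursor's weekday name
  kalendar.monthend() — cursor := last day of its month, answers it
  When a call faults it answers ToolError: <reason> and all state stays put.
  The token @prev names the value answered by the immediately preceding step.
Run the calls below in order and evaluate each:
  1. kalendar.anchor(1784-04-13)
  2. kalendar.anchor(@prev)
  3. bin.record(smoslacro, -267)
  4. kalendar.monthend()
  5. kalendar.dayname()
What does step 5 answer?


Answer: Friday

Derivation:
% anchor(1784-04-13) == 1784-04-13
% anchor(@prev) == 1784-04-13
% record(smoslacro, -267) == nil
% monthend() == 1784-04-30
% dayname() == Friday


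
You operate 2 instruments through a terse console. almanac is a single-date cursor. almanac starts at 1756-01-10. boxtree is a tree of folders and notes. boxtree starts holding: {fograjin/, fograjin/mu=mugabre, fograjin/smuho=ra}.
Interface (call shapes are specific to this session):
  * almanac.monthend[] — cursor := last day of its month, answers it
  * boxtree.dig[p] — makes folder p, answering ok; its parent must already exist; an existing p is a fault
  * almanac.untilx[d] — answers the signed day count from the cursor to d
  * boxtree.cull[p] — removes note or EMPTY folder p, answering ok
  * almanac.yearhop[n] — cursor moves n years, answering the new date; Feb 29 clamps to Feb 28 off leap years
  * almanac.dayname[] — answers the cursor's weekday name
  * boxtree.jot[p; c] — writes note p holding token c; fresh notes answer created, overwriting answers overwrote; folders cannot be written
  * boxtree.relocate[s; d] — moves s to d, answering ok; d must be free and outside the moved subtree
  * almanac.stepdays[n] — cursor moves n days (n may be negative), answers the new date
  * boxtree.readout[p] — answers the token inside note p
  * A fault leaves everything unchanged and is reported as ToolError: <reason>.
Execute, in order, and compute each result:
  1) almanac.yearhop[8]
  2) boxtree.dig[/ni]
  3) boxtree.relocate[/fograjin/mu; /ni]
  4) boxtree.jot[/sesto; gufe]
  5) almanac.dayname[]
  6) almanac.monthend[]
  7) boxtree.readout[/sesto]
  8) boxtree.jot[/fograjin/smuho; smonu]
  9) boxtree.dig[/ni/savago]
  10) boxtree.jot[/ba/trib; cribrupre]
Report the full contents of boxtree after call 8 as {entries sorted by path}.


Answer: {fograjin/, fograjin/mu=mugabre, fograjin/smuho=smonu, ni/, sesto=gufe}

Derivation:
I call yearhop(n: 8), giving 1764-01-10.
Calling dig(p: /ni), and observe ok.
Invoking relocate(s: /fograjin/mu, d: /ni), and observe ToolError: exists.
Then jot(p: /sesto, c: gufe), — result: created.
Next I call dayname(), and see Tuesday.
Then monthend, which returns 1764-01-31.
Then readout(p: /sesto), — result: gufe.
I call jot(p: /fograjin/smuho, c: smonu), — result: overwrote.
I use dig(p: /ni/savago), — result: ok.
Then jot(p: /ba/trib, c: cribrupre), → ToolError: no parent.


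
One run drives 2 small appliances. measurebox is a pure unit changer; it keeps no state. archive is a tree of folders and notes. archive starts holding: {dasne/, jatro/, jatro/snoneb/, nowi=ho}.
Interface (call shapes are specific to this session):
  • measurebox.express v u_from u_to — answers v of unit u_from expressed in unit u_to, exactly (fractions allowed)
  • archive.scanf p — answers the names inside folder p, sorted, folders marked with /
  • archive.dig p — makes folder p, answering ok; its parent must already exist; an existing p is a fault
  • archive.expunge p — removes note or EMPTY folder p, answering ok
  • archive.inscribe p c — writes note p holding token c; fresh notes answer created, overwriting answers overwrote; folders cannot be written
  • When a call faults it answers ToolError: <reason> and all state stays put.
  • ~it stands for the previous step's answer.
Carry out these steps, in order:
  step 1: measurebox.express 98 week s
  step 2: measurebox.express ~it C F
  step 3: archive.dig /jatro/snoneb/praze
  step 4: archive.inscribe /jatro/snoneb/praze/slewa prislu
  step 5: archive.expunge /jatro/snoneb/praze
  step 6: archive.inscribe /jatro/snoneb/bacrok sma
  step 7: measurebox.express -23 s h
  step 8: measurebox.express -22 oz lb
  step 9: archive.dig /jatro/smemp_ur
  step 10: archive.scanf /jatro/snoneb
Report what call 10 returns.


Answer: [bacrok, praze/]

Derivation:
Then measurebox.express with v='98', u_from='week', u_to='s', and get 59270400.
I run measurebox.express with v='~it', u_from='C', u_to='F', → 106686752.
I call archive.dig with p='/jatro/snoneb/praze', yielding ok.
Invoking archive.inscribe with p='/jatro/snoneb/praze/slewa', c='prislu', → created.
I call archive.expunge with p='/jatro/snoneb/praze', which returns ToolError: not empty.
I run archive.inscribe with p='/jatro/snoneb/bacrok', c='sma', and see created.
I try measurebox.express with v='-23', u_from='s', u_to='h', which returns -23/3600.
Using measurebox.express with v='-22', u_from='oz', u_to='lb', which returns -11/8.
Next I call archive.dig with p='/jatro/smemp_ur', which returns ok.
Next I call archive.scanf with p='/jatro/snoneb', — result: [bacrok, praze/].


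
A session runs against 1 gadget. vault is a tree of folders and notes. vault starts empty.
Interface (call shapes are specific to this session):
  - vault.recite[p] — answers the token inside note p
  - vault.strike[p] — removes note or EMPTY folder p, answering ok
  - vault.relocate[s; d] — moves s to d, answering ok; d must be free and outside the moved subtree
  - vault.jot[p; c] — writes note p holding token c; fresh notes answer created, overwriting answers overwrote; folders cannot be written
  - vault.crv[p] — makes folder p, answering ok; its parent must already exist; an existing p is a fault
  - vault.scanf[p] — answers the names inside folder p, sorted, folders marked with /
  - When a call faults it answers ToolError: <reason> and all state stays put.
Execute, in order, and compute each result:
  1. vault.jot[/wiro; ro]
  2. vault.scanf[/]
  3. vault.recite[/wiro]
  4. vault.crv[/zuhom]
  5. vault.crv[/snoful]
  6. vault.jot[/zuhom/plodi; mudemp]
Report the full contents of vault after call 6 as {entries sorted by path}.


Answer: {snoful/, wiro=ro, zuhom/, zuhom/plodi=mudemp}

Derivation:
>> vault.jot(p→/wiro, c→ro)
<< created
>> vault.scanf(p→/)
<< [wiro]
>> vault.recite(p→/wiro)
<< ro
>> vault.crv(p→/zuhom)
<< ok
>> vault.crv(p→/snoful)
<< ok
>> vault.jot(p→/zuhom/plodi, c→mudemp)
<< created


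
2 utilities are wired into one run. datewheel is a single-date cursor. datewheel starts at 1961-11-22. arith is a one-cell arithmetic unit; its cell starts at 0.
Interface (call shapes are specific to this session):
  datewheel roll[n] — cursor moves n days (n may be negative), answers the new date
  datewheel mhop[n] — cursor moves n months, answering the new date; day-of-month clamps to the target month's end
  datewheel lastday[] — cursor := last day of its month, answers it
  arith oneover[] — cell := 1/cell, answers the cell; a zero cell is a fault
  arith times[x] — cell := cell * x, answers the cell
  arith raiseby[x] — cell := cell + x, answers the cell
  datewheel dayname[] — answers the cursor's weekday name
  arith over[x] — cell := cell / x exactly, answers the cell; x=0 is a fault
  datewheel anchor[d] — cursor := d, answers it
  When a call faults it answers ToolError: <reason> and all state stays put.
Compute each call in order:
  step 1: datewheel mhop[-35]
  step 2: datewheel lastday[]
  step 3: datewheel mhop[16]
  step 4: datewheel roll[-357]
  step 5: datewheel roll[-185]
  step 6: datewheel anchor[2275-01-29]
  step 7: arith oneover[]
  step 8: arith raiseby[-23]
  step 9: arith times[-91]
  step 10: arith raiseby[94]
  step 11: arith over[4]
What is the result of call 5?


Now I run datewheel mhop(n: -35), giving 1958-12-22.
Invoking datewheel lastday(), and get 1958-12-31.
I use datewheel mhop(n: 16), yielding 1960-04-30.
Calling datewheel roll(n: -357), → 1959-05-09.
Calling datewheel roll(n: -185), and get 1958-11-05.
Now I run datewheel anchor(d: 2275-01-29), yielding 2275-01-29.
Invoking arith oneover, — result: ToolError: reciprocal of zero.
I try arith raiseby(x: -23), and see -23.
Next I call arith times(x: -91), and see 2093.
Next I call arith raiseby(x: 94), and observe 2187.
I invoke arith over(x: 4), and see 2187/4.

Answer: 1958-11-05


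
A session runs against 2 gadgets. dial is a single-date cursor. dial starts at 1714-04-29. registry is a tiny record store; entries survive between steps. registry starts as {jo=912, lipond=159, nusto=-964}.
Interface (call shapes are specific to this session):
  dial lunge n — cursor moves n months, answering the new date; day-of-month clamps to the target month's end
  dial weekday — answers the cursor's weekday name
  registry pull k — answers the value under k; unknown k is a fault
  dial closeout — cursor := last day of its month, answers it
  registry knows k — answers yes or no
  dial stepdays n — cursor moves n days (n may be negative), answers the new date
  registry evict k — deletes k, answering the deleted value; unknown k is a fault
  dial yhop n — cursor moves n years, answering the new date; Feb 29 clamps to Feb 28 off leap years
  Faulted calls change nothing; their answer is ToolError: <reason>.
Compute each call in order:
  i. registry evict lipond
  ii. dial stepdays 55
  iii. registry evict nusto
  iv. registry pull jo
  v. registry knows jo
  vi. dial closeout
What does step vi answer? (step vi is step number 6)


% registry evict k=lipond
:: 159
% dial stepdays n=55
:: 1714-06-23
% registry evict k=nusto
:: -964
% registry pull k=jo
:: 912
% registry knows k=jo
:: yes
% dial closeout
:: 1714-06-30

Answer: 1714-06-30


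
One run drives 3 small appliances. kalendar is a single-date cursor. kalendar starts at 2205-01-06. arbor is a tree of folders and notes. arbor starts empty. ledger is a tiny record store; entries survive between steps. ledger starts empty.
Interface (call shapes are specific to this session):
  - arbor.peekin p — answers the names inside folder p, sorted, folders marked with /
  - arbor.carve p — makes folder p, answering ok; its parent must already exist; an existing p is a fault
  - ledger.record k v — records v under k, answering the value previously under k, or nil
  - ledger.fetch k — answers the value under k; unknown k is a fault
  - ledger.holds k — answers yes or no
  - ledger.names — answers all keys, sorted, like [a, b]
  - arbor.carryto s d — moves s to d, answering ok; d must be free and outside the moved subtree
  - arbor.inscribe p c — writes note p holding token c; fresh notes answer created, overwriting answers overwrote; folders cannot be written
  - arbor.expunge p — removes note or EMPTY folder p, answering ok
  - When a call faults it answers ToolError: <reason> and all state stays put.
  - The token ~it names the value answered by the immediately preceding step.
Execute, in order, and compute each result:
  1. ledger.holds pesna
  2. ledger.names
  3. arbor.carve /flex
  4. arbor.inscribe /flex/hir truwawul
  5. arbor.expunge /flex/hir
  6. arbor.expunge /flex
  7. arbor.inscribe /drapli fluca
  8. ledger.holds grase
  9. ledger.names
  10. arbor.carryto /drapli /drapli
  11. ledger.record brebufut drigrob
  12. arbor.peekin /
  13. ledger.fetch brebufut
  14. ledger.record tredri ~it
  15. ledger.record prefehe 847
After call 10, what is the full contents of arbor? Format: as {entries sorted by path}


Answer: {drapli=fluca}

Derivation:
>> ledger.holds(pesna)
<< no
>> ledger.names()
<< []
>> arbor.carve(/flex)
<< ok
>> arbor.inscribe(/flex/hir, truwawul)
<< created
>> arbor.expunge(/flex/hir)
<< ok
>> arbor.expunge(/flex)
<< ok
>> arbor.inscribe(/drapli, fluca)
<< created
>> ledger.holds(grase)
<< no
>> ledger.names()
<< []
>> arbor.carryto(/drapli, /drapli)
<< ToolError: exists
>> ledger.record(brebufut, drigrob)
<< nil
>> arbor.peekin(/)
<< [drapli]
>> ledger.fetch(brebufut)
<< drigrob
>> ledger.record(tredri, ~it)
<< nil
>> ledger.record(prefehe, 847)
<< nil


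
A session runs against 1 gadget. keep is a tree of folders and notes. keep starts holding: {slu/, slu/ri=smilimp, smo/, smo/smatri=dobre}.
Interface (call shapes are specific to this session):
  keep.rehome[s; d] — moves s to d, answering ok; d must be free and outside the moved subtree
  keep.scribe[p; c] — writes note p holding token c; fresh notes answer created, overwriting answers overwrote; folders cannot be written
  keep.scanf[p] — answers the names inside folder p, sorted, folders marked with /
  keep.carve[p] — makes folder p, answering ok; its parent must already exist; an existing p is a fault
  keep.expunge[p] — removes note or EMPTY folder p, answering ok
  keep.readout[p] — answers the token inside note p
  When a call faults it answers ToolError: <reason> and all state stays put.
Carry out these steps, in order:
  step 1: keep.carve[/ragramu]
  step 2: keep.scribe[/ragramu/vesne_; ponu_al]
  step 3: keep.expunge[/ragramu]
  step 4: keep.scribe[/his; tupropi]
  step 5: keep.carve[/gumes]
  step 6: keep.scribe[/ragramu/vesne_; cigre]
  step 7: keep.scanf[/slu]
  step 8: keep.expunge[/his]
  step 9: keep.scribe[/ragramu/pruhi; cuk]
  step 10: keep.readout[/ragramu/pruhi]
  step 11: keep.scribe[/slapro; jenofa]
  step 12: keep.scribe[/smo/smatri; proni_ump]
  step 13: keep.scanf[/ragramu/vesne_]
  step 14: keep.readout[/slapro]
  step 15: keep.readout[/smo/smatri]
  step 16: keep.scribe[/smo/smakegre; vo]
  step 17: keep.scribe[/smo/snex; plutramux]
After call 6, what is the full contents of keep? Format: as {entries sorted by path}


·→ carve(/ragramu)
·← ok
·→ scribe(/ragramu/vesne_, ponu_al)
·← created
·→ expunge(/ragramu)
·← ToolError: not empty
·→ scribe(/his, tupropi)
·← created
·→ carve(/gumes)
·← ok
·→ scribe(/ragramu/vesne_, cigre)
·← overwrote
·→ scanf(/slu)
·← [ri]
·→ expunge(/his)
·← ok
·→ scribe(/ragramu/pruhi, cuk)
·← created
·→ readout(/ragramu/pruhi)
·← cuk
·→ scribe(/slapro, jenofa)
·← created
·→ scribe(/smo/smatri, proni_ump)
·← overwrote
·→ scanf(/ragramu/vesne_)
·← ToolError: not a directory
·→ readout(/slapro)
·← jenofa
·→ readout(/smo/smatri)
·← proni_ump
·→ scribe(/smo/smakegre, vo)
·← created
·→ scribe(/smo/snex, plutramux)
·← created

Answer: {gumes/, his=tupropi, ragramu/, ragramu/vesne_=cigre, slu/, slu/ri=smilimp, smo/, smo/smatri=dobre}


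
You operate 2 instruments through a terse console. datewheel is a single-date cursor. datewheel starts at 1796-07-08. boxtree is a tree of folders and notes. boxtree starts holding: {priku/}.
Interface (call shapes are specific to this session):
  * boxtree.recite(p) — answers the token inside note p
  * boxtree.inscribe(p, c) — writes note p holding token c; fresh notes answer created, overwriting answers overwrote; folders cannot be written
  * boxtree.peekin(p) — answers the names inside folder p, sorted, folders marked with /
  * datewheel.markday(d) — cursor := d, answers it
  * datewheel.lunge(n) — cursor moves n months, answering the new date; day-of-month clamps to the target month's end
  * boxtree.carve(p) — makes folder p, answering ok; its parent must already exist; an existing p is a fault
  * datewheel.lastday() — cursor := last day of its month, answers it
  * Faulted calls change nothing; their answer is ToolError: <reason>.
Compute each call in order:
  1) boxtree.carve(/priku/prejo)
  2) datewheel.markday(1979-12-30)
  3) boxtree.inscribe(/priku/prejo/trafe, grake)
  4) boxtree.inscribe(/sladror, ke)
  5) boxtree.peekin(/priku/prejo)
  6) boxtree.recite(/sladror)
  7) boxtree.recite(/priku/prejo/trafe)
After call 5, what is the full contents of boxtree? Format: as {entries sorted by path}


Answer: {priku/, priku/prejo/, priku/prejo/trafe=grake, sladror=ke}

Derivation:
Act: boxtree.carve[p→/priku/prejo]
Obs: ok
Act: datewheel.markday[d→1979-12-30]
Obs: 1979-12-30
Act: boxtree.inscribe[p→/priku/prejo/trafe; c→grake]
Obs: created
Act: boxtree.inscribe[p→/sladror; c→ke]
Obs: created
Act: boxtree.peekin[p→/priku/prejo]
Obs: [trafe]
Act: boxtree.recite[p→/sladror]
Obs: ke
Act: boxtree.recite[p→/priku/prejo/trafe]
Obs: grake


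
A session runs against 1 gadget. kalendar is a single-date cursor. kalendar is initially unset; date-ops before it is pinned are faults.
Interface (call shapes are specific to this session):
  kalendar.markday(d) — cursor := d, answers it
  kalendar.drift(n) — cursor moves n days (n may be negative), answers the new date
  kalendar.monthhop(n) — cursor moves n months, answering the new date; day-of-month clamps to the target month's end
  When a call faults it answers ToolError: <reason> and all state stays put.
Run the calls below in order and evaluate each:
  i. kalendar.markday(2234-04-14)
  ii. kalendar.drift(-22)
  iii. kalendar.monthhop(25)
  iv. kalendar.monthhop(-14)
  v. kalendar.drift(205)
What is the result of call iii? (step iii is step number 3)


==> markday(d=2234-04-14)
<== 2234-04-14
==> drift(n=-22)
<== 2234-03-23
==> monthhop(n=25)
<== 2236-04-23
==> monthhop(n=-14)
<== 2235-02-23
==> drift(n=205)
<== 2235-09-16

Answer: 2236-04-23


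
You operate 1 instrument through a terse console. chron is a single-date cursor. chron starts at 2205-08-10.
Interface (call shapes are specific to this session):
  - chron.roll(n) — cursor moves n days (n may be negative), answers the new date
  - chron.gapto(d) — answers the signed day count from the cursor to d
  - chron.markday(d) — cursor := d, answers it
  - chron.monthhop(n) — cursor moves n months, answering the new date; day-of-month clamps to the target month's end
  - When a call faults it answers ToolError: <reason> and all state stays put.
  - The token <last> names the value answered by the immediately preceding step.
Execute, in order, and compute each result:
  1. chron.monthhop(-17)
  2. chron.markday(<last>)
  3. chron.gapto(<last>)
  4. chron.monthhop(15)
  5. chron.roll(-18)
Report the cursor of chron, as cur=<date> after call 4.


Step: chron.monthhop[n='-17']
Result: 2204-03-10
Step: chron.markday[d='<last>']
Result: 2204-03-10
Step: chron.gapto[d='<last>']
Result: 0
Step: chron.monthhop[n='15']
Result: 2205-06-10
Step: chron.roll[n='-18']
Result: 2205-05-23

Answer: cur=2205-06-10


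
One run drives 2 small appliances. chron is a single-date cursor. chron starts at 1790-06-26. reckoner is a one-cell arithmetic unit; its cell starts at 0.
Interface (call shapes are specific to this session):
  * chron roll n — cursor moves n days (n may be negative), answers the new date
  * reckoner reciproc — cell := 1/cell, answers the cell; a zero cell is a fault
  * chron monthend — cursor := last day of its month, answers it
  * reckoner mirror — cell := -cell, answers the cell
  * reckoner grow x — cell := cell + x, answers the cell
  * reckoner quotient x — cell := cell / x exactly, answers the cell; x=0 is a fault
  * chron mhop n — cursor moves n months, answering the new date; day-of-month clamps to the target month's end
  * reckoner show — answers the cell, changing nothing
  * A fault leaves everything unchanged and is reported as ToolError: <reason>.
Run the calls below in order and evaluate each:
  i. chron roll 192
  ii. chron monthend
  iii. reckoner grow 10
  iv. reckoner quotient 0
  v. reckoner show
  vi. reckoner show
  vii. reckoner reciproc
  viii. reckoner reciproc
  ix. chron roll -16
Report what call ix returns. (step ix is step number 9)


CALL chron roll[n→192]
RET  1791-01-04
CALL chron monthend[]
RET  1791-01-31
CALL reckoner grow[x→10]
RET  10
CALL reckoner quotient[x→0]
RET  ToolError: division by zero
CALL reckoner show[]
RET  10
CALL reckoner show[]
RET  10
CALL reckoner reciproc[]
RET  1/10
CALL reckoner reciproc[]
RET  10
CALL chron roll[n→-16]
RET  1791-01-15

Answer: 1791-01-15


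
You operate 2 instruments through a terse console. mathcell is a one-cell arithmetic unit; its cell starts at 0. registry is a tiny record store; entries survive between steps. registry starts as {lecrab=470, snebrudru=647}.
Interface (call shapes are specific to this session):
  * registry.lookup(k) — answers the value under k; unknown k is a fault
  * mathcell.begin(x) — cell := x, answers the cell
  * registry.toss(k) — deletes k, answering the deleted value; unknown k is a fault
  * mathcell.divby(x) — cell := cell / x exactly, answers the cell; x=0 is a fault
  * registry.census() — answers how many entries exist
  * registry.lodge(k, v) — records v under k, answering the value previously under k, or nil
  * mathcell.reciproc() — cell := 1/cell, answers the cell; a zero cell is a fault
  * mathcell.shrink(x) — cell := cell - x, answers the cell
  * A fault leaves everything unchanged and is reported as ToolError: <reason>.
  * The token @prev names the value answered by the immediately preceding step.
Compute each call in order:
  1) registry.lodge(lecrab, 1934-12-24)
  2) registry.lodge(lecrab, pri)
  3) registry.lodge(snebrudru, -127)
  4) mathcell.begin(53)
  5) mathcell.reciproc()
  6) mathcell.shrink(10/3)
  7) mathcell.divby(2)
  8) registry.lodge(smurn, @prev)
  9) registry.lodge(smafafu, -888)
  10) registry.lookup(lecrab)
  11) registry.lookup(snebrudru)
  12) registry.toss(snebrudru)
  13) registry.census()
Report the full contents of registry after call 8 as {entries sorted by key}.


Answer: {lecrab=pri, smurn=-527/318, snebrudru=-127}

Derivation:
I invoke registry.lodge using k='lecrab', v='1934-12-24', and observe 470.
I try registry.lodge using k='lecrab', v='pri', and see 1934-12-24.
Next I call registry.lodge using k='snebrudru', v='-127', giving 647.
I use mathcell.begin using x='53', which returns 53.
Invoking mathcell.reciproc(), which returns 1/53.
Now I run mathcell.shrink using x='10/3', and get -527/159.
I use mathcell.divby using x='2': -527/318.
I run registry.lodge using k='smurn', v='@prev', giving nil.
I invoke registry.lodge using k='smafafu', v='-888', which returns nil.
I use registry.lookup using k='lecrab': pri.
I call registry.lookup using k='snebrudru', giving -127.
I run registry.toss using k='snebrudru', → -127.
Calling registry.census, which returns 3.


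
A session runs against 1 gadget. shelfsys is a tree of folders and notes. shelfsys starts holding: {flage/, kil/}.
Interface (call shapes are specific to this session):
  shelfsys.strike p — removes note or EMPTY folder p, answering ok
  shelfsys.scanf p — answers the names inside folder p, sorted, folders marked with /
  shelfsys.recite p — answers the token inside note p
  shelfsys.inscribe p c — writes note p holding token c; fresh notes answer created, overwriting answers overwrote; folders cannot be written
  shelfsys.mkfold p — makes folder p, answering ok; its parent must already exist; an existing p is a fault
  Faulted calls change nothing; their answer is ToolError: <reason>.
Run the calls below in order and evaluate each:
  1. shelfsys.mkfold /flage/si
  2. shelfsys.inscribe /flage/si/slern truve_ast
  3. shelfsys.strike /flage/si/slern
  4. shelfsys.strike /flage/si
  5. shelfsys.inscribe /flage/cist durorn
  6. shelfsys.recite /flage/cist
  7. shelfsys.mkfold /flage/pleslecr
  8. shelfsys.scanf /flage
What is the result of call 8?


Answer: [cist, pleslecr/]

Derivation:
Step: shelfsys.mkfold[p=/flage/si]
Result: ok
Step: shelfsys.inscribe[p=/flage/si/slern; c=truve_ast]
Result: created
Step: shelfsys.strike[p=/flage/si/slern]
Result: ok
Step: shelfsys.strike[p=/flage/si]
Result: ok
Step: shelfsys.inscribe[p=/flage/cist; c=durorn]
Result: created
Step: shelfsys.recite[p=/flage/cist]
Result: durorn
Step: shelfsys.mkfold[p=/flage/pleslecr]
Result: ok
Step: shelfsys.scanf[p=/flage]
Result: [cist, pleslecr/]


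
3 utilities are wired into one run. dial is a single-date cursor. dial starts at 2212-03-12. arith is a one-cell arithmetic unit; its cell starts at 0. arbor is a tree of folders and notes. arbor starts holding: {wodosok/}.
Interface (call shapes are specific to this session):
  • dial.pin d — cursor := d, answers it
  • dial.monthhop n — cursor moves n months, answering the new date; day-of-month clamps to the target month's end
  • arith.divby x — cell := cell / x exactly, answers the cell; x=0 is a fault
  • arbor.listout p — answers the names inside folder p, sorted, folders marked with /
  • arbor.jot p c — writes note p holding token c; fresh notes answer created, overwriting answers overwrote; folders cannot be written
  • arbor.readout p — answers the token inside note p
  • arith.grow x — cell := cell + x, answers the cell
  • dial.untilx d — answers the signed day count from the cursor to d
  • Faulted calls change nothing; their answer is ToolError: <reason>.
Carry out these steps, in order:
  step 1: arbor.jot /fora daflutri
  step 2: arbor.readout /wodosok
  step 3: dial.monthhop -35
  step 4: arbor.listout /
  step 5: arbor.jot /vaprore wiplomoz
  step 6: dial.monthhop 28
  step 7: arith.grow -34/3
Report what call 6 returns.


I run arbor.jot with /fora, daflutri, yielding created.
I use arbor.readout with /wodosok, and get ToolError: is a directory.
I run dial.monthhop with -35, giving 2209-04-12.
Next I call arbor.listout with /, which returns [fora, wodosok/].
Next I call arbor.jot with /vaprore, wiplomoz, giving created.
Invoking dial.monthhop with 28, → 2211-08-12.
Calling arith.grow with -34/3, which returns -34/3.

Answer: 2211-08-12


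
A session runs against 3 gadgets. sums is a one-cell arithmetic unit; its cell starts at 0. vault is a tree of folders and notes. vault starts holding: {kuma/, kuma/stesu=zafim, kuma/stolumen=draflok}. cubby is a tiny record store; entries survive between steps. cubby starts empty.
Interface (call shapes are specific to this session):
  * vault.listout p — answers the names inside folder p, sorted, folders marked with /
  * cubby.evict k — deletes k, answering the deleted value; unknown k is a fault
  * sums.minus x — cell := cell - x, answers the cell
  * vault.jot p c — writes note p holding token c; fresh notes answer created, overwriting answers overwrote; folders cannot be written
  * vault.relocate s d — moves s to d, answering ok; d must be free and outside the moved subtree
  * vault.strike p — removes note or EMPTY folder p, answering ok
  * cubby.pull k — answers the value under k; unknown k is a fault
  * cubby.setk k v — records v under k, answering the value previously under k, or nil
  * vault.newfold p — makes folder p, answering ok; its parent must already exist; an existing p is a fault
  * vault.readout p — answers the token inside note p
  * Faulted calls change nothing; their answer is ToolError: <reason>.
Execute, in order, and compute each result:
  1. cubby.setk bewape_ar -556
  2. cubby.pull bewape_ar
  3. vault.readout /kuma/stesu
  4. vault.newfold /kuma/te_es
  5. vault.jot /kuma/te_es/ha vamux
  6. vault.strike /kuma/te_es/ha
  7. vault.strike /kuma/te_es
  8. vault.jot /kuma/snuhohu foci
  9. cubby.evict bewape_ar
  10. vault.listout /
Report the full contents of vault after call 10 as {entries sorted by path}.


Answer: {kuma/, kuma/snuhohu=foci, kuma/stesu=zafim, kuma/stolumen=draflok}

Derivation:
I invoke cubby.setk on k→bewape_ar, v→-556, which returns nil.
Then cubby.pull on k→bewape_ar, giving -556.
Next I call vault.readout on p→/kuma/stesu, giving zafim.
Now I run vault.newfold on p→/kuma/te_es, giving ok.
Using vault.jot on p→/kuma/te_es/ha, c→vamux, and see created.
Next I call vault.strike on p→/kuma/te_es/ha: ok.
I call vault.strike on p→/kuma/te_es, and get ok.
Invoking vault.jot on p→/kuma/snuhohu, c→foci, which returns created.
I try cubby.evict on k→bewape_ar, giving -556.
Invoking vault.listout on p→/: [kuma/].


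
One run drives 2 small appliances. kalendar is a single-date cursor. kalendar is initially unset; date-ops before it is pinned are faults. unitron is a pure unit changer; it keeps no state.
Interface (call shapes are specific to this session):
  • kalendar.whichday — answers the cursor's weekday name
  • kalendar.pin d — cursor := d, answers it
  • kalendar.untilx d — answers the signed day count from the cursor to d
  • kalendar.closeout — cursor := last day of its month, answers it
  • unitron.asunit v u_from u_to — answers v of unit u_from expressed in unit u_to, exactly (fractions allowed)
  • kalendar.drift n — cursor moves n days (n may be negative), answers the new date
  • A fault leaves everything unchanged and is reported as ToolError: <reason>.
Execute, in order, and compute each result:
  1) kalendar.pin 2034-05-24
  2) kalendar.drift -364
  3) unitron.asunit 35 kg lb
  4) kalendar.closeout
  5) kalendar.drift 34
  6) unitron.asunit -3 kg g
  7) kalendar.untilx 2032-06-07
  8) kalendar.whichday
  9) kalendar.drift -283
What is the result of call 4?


;; kalendar.pin(d=2034-05-24) => 2034-05-24
;; kalendar.drift(n=-364) => 2033-05-25
;; unitron.asunit(v=35, u_from=kg, u_to=lb) => 500000000/6479891
;; kalendar.closeout() => 2033-05-31
;; kalendar.drift(n=34) => 2033-07-04
;; unitron.asunit(v=-3, u_from=kg, u_to=g) => -3000
;; kalendar.untilx(d=2032-06-07) => -392
;; kalendar.whichday() => Monday
;; kalendar.drift(n=-283) => 2032-09-24

Answer: 2033-05-31


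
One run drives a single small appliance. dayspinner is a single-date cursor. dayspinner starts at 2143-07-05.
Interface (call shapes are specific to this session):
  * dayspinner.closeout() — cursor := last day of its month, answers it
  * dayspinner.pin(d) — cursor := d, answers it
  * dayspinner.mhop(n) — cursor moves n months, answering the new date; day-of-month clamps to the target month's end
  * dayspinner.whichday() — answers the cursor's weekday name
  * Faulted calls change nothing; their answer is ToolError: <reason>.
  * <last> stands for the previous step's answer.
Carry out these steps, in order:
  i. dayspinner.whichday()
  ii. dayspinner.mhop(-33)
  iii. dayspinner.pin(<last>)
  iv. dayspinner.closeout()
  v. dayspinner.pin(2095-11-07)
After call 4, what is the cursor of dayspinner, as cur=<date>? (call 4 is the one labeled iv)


Answer: cur=2140-10-31

Derivation:
// whichday() => Friday
// mhop(n='-33') => 2140-10-05
// pin(d='<last>') => 2140-10-05
// closeout() => 2140-10-31
// pin(d='2095-11-07') => 2095-11-07


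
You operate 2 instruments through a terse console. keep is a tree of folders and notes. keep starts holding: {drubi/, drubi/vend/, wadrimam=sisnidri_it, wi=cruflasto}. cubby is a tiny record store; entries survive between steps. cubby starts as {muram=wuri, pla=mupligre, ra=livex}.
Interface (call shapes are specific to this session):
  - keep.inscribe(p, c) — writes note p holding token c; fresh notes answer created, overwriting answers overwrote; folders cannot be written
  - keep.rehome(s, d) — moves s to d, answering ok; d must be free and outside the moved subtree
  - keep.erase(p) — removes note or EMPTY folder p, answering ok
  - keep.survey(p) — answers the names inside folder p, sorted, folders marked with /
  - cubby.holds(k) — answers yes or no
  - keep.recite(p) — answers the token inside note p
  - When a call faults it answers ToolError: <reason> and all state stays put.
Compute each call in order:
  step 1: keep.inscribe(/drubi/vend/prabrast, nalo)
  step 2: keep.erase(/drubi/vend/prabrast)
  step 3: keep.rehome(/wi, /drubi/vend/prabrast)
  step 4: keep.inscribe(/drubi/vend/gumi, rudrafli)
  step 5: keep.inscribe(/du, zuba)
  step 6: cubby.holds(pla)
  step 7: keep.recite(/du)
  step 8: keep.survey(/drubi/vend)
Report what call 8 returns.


CALL inscribe[p='/drubi/vend/prabrast'; c='nalo']
RET  created
CALL erase[p='/drubi/vend/prabrast']
RET  ok
CALL rehome[s='/wi'; d='/drubi/vend/prabrast']
RET  ok
CALL inscribe[p='/drubi/vend/gumi'; c='rudrafli']
RET  created
CALL inscribe[p='/du'; c='zuba']
RET  created
CALL holds[k='pla']
RET  yes
CALL recite[p='/du']
RET  zuba
CALL survey[p='/drubi/vend']
RET  [gumi, prabrast]

Answer: [gumi, prabrast]


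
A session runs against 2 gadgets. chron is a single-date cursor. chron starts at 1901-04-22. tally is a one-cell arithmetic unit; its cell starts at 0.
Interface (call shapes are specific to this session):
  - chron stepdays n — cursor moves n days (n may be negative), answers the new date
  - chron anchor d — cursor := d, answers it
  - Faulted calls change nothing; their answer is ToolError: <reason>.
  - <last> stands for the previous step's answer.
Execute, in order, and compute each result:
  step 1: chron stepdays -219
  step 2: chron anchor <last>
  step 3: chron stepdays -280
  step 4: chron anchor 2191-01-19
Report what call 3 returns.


Act: chron stepdays[n='-219']
Obs: 1900-09-15
Act: chron anchor[d='<last>']
Obs: 1900-09-15
Act: chron stepdays[n='-280']
Obs: 1899-12-09
Act: chron anchor[d='2191-01-19']
Obs: 2191-01-19

Answer: 1899-12-09


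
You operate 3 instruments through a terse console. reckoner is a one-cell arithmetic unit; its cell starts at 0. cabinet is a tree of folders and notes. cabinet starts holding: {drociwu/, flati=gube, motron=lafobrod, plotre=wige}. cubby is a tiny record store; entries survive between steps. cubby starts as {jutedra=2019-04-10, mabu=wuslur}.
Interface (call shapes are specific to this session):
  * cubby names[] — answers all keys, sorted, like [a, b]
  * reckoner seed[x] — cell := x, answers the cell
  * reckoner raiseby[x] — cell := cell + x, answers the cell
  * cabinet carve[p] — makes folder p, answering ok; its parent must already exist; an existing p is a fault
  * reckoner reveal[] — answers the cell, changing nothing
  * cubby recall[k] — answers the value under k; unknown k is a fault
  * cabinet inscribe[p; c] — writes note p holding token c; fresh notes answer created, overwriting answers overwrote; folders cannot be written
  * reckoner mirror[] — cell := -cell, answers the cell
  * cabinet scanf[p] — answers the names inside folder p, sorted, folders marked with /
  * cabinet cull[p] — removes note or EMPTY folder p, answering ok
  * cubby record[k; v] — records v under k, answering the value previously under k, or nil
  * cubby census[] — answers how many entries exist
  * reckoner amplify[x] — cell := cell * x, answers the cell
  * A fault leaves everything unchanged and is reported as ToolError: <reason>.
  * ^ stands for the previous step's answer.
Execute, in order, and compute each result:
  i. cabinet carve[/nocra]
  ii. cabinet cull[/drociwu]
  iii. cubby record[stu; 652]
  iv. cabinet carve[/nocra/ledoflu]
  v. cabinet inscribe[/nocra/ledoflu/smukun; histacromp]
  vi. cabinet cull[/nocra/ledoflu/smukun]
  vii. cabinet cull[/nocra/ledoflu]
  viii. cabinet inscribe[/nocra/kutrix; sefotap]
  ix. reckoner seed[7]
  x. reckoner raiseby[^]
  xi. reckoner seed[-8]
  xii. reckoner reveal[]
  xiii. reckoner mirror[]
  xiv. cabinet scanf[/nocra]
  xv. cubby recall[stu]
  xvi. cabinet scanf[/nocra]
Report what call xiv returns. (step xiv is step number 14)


Answer: [kutrix]

Derivation:
[in] cabinet carve p=/nocra
[out] ok
[in] cabinet cull p=/drociwu
[out] ok
[in] cubby record k=stu v=652
[out] nil
[in] cabinet carve p=/nocra/ledoflu
[out] ok
[in] cabinet inscribe p=/nocra/ledoflu/smukun c=histacromp
[out] created
[in] cabinet cull p=/nocra/ledoflu/smukun
[out] ok
[in] cabinet cull p=/nocra/ledoflu
[out] ok
[in] cabinet inscribe p=/nocra/kutrix c=sefotap
[out] created
[in] reckoner seed x=7
[out] 7
[in] reckoner raiseby x=^
[out] 14
[in] reckoner seed x=-8
[out] -8
[in] reckoner reveal
[out] -8
[in] reckoner mirror
[out] 8
[in] cabinet scanf p=/nocra
[out] [kutrix]
[in] cubby recall k=stu
[out] 652
[in] cabinet scanf p=/nocra
[out] [kutrix]


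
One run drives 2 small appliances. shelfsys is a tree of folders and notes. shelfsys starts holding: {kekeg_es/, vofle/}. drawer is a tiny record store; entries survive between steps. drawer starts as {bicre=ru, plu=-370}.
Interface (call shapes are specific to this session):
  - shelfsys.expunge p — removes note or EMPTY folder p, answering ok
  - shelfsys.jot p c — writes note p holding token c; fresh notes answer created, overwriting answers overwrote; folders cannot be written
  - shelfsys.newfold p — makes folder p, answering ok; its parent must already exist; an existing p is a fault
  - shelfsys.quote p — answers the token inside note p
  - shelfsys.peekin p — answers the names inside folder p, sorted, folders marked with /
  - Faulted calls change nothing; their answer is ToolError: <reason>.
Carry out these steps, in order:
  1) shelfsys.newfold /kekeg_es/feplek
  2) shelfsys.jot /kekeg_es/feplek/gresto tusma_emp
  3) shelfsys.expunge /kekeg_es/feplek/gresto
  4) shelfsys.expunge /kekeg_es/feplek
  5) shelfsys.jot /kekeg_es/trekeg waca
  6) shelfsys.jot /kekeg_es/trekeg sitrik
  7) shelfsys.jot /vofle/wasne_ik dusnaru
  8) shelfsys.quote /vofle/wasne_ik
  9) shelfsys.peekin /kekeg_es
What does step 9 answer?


Using shelfsys.newfold on p: /kekeg_es/feplek, and observe ok.
I call shelfsys.jot on p: /kekeg_es/feplek/gresto, c: tusma_emp, — result: created.
Invoking shelfsys.expunge on p: /kekeg_es/feplek/gresto, which returns ok.
Using shelfsys.expunge on p: /kekeg_es/feplek: ok.
I invoke shelfsys.jot on p: /kekeg_es/trekeg, c: waca, — result: created.
Next I call shelfsys.jot on p: /kekeg_es/trekeg, c: sitrik: overwrote.
Next I call shelfsys.jot on p: /vofle/wasne_ik, c: dusnaru, which returns created.
I invoke shelfsys.quote on p: /vofle/wasne_ik, giving dusnaru.
Then shelfsys.peekin on p: /kekeg_es: [trekeg].

Answer: [trekeg]


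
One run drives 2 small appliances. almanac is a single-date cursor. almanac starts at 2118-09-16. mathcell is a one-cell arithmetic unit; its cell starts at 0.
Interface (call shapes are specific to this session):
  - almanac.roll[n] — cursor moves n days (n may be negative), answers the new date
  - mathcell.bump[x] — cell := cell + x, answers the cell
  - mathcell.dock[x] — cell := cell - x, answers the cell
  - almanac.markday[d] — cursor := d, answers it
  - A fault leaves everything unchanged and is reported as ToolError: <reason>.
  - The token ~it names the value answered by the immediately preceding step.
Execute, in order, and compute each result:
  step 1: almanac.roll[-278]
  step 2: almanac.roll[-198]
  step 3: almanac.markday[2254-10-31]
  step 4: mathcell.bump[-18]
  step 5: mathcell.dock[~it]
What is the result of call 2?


Answer: 2117-05-28

Derivation:
==> almanac.roll(n: -278)
<== 2117-12-12
==> almanac.roll(n: -198)
<== 2117-05-28
==> almanac.markday(d: 2254-10-31)
<== 2254-10-31
==> mathcell.bump(x: -18)
<== -18
==> mathcell.dock(x: ~it)
<== 0


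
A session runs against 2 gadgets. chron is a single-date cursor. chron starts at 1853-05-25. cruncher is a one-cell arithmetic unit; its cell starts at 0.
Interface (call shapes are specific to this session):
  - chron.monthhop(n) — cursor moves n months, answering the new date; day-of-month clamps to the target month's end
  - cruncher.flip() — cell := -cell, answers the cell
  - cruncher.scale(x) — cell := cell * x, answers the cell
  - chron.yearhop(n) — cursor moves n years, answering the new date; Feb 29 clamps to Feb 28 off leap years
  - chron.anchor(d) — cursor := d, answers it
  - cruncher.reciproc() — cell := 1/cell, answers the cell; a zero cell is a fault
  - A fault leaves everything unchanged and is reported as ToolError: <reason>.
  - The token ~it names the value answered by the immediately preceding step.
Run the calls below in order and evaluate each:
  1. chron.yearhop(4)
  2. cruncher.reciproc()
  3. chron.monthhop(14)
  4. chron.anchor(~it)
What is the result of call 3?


I call chron.yearhop on n='4', giving 1857-05-25.
I invoke cruncher.reciproc, — result: ToolError: reciprocal of zero.
I invoke chron.monthhop on n='14', yielding 1858-07-25.
Next I call chron.anchor on d='~it', and observe 1858-07-25.

Answer: 1858-07-25
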